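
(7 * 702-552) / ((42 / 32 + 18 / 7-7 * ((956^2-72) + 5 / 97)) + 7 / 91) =-616053984 / 903467374697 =-0.00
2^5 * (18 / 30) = 96 / 5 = 19.20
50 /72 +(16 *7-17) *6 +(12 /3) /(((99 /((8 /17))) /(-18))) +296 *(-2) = -145733 /6732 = -21.65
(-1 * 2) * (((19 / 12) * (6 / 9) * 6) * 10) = -380 / 3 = -126.67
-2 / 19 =-0.11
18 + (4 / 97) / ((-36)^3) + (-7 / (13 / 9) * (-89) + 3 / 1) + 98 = 8094092819 / 14708304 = 550.31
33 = 33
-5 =-5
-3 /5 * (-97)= 291 /5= 58.20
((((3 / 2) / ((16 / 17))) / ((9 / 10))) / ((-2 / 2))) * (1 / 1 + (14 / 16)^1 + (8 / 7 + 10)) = -20655 / 896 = -23.05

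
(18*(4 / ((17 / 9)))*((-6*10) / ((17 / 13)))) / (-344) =63180 / 12427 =5.08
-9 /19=-0.47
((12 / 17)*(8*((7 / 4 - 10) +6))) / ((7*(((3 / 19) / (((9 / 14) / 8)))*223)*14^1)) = -1539 / 5201252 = -0.00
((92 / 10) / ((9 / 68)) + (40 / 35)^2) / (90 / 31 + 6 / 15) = 605089 / 28224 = 21.44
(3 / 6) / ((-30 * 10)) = -1 / 600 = -0.00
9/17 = 0.53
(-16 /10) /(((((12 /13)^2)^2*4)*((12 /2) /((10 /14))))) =-0.07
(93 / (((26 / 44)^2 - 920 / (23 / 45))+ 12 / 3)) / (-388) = 11253 / 84302215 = 0.00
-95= -95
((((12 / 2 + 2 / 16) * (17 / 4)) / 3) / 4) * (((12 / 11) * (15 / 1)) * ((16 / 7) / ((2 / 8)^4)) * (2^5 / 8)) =913920 / 11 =83083.64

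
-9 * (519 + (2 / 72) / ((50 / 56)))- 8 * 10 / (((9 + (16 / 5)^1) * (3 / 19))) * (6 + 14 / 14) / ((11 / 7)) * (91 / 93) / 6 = -66011529314 / 14040675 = -4701.45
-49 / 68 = -0.72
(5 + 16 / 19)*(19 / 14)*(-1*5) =-555 / 14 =-39.64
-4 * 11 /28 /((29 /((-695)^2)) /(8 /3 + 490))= -7853020450 /609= -12894943.27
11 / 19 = 0.58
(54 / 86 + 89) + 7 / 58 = 89.75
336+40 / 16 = 338.50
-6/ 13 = -0.46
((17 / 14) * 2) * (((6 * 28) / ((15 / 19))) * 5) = 2584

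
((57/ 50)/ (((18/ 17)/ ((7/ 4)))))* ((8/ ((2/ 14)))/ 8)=15827/ 1200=13.19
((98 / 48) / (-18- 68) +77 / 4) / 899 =39683 / 1855536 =0.02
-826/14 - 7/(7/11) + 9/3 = -67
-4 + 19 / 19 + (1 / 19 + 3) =1 / 19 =0.05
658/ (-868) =-47/ 62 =-0.76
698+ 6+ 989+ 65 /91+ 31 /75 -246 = 760267 /525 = 1448.13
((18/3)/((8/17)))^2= 2601/16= 162.56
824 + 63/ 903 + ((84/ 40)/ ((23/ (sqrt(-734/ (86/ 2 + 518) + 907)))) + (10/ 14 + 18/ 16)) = 828.66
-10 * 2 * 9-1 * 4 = -184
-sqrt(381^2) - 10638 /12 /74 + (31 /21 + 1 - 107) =-1546241 /3108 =-497.50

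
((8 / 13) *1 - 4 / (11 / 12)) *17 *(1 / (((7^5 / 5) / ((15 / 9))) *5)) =-45560 / 7210203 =-0.01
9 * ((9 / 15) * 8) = 216 / 5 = 43.20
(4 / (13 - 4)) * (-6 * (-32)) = 256 / 3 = 85.33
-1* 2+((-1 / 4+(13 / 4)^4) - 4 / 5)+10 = 118.52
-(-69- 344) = 413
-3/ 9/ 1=-1/ 3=-0.33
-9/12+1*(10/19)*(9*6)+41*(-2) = -4129/76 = -54.33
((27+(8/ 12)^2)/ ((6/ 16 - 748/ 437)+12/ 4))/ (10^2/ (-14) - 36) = -3022292/ 7902585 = -0.38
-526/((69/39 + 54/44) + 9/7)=-1053052/8573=-122.83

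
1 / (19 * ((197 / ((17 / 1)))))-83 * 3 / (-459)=313270 / 572679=0.55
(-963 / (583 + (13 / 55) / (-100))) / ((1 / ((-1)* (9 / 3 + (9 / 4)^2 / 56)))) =5.10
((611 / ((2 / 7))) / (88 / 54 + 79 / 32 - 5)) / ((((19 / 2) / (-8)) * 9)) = 3284736 / 14801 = 221.93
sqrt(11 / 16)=sqrt(11) / 4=0.83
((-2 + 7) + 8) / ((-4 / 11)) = -143 / 4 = -35.75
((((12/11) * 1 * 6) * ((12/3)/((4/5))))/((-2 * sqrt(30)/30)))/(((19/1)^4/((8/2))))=-720 * sqrt(30)/1433531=-0.00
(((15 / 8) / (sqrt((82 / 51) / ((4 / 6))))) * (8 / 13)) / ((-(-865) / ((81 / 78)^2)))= 2187 * sqrt(697) / 62333284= 0.00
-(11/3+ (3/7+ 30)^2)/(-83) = 136646/12201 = 11.20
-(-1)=1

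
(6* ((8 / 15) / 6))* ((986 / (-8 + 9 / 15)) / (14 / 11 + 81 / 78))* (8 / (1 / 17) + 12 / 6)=-103774528 / 24457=-4243.14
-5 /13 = -0.38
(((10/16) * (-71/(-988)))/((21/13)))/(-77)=-355/983136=-0.00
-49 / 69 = -0.71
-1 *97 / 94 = -97 / 94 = -1.03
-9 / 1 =-9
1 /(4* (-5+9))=1 /16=0.06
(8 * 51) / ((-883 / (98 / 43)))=-39984 / 37969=-1.05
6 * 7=42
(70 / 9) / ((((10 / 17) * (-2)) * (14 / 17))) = -289 / 36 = -8.03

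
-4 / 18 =-2 / 9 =-0.22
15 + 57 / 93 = 484 / 31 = 15.61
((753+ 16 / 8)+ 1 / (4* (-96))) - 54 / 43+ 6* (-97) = 2835797 / 16512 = 171.74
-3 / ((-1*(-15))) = -1 / 5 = -0.20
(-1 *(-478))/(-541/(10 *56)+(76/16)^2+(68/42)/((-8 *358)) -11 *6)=-35936040/3338303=-10.76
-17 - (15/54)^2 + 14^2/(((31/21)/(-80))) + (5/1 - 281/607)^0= -106848199/10044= -10638.01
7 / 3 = 2.33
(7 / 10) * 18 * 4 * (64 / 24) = 672 / 5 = 134.40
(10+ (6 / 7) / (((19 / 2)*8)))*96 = 127824 / 133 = 961.08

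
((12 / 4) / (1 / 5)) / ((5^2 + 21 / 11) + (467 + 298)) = 165 / 8711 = 0.02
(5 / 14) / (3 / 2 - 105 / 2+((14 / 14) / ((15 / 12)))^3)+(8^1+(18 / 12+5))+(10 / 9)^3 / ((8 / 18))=62904824 / 3578337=17.58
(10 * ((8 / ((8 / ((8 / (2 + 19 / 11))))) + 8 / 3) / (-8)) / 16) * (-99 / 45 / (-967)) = -407 / 475764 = -0.00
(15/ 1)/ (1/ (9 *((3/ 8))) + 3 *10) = 405/ 818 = 0.50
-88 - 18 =-106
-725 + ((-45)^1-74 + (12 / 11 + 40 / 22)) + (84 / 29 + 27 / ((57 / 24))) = -5011392 / 6061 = -826.83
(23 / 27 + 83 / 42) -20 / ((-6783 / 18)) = 351767 / 122094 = 2.88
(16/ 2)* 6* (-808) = -38784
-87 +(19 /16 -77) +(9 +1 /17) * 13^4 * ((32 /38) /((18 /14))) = 7874349313 /46512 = 169297.16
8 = 8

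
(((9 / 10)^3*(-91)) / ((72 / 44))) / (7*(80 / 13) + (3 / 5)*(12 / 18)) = -117117 / 125600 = -0.93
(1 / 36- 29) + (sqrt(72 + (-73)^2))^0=-27.97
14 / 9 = 1.56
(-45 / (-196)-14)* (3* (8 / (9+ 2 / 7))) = -16194 / 455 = -35.59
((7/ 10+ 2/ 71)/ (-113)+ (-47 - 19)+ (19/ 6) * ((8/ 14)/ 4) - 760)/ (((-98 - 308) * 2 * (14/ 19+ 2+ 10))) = 6606861697/ 82768958580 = 0.08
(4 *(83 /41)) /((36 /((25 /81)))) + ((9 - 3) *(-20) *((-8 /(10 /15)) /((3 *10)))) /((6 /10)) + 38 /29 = 70538437 /866781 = 81.38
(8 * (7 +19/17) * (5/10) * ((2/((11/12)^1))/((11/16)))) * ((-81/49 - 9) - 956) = -912734208/9163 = -99610.85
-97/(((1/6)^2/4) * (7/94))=-1312992/7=-187570.29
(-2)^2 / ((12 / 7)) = 7 / 3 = 2.33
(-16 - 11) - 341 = -368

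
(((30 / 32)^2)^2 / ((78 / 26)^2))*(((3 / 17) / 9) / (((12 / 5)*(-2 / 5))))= -15625 / 8912896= -0.00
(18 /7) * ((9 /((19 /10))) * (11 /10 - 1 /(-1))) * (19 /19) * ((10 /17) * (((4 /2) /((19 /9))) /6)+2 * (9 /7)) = 2927664 /42959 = 68.15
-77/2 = -38.50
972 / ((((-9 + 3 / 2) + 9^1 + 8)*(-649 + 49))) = -81 / 475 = -0.17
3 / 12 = 1 / 4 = 0.25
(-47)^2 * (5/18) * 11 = 121495/18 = 6749.72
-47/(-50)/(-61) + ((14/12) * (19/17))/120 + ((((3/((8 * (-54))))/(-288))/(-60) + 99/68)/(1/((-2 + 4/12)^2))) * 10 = 2347698743299/58058726400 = 40.44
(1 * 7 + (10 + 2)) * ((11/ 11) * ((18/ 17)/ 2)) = 171/ 17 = 10.06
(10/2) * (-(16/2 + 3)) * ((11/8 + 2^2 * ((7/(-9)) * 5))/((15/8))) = 11231/27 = 415.96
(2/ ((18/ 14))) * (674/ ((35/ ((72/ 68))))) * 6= 16176/ 85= 190.31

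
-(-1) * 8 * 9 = 72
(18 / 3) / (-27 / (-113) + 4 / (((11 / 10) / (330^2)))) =226 / 14916009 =0.00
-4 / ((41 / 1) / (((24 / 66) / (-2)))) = 8 / 451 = 0.02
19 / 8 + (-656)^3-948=-282301361.62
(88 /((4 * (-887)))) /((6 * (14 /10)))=-55 /18627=-0.00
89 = 89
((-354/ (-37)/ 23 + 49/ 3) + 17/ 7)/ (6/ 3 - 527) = -342728/ 9382275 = -0.04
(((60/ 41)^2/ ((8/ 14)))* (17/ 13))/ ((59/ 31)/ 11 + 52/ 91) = 255647700/ 38832781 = 6.58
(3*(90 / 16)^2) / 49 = 6075 / 3136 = 1.94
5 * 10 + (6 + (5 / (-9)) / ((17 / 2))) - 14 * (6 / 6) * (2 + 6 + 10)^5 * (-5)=20237281838 / 153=132269815.93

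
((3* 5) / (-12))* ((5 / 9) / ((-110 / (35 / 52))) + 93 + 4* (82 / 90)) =-4975081 / 41184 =-120.80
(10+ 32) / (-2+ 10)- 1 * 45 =-159 / 4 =-39.75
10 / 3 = 3.33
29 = 29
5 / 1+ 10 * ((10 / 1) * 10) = 1005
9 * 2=18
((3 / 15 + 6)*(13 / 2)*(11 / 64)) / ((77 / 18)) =3627 / 2240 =1.62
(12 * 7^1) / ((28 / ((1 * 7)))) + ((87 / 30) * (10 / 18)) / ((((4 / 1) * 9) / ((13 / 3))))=41201 / 1944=21.19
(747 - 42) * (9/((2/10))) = 31725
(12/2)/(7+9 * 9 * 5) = 3/206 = 0.01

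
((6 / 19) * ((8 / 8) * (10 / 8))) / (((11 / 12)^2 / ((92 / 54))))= 1840 / 2299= 0.80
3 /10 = 0.30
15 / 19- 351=-6654 / 19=-350.21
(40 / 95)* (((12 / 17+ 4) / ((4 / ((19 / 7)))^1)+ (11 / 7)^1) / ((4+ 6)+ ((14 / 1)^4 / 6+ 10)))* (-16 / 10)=-3888 / 7779455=-0.00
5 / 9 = 0.56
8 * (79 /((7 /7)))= 632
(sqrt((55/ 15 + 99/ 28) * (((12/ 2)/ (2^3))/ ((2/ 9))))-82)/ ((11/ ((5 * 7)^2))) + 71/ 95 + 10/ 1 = -8572.01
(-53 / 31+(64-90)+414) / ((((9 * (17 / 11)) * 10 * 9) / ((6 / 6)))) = 26345 / 85374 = 0.31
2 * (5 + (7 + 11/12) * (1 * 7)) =725/6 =120.83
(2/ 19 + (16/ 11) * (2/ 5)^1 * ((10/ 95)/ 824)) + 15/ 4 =1659877/ 430540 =3.86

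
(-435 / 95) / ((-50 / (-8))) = -348 / 475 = -0.73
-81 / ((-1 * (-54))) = -3 / 2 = -1.50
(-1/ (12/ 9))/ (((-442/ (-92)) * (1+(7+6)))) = -0.01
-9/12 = -3/4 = -0.75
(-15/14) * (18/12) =-1.61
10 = 10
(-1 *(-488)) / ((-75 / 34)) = -16592 / 75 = -221.23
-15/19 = -0.79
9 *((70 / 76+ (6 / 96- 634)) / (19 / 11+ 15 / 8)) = -19051263 / 12046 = -1581.54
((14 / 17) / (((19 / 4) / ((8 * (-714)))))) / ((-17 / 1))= 18816 / 323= 58.25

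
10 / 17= 0.59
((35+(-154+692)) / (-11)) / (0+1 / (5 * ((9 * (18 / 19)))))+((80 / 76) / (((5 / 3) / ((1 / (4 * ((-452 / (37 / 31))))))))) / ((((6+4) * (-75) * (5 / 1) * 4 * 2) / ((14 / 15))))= -487754216997151 / 219638100000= -2220.72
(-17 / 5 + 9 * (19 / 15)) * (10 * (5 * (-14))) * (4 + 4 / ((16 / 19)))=-49000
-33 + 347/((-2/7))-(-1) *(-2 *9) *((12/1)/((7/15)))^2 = -1288655/98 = -13149.54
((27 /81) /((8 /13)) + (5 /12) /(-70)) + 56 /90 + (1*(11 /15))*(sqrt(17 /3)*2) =1459 /1260 + 22*sqrt(51) /45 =4.65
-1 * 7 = -7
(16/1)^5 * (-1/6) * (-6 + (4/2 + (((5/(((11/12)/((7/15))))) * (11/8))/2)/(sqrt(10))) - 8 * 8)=35651584/3 - 458752 * sqrt(10)/15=11787147.92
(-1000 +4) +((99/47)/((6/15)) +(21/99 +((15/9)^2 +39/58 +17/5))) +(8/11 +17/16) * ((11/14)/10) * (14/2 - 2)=-42444427079/43179840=-982.97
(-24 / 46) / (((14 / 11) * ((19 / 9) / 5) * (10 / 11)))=-3267 / 3059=-1.07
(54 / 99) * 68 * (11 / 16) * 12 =306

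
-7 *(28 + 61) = -623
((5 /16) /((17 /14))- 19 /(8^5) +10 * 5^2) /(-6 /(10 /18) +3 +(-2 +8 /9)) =-6273316665 /223379456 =-28.08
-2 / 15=-0.13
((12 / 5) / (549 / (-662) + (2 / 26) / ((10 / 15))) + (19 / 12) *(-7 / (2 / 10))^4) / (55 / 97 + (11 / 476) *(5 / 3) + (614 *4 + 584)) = 105315874391413 / 134775204800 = 781.42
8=8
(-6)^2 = 36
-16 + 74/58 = -427/29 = -14.72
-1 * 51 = -51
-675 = -675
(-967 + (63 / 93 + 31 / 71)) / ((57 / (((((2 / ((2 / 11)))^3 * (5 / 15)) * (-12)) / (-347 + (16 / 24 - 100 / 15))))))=-11318371460 / 44286321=-255.57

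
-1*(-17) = 17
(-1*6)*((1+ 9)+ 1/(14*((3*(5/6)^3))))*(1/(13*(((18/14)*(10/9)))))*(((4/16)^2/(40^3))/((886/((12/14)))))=-39537/12900160000000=-0.00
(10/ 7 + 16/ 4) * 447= 2426.57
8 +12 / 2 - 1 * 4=10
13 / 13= 1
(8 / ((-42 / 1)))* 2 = -8 / 21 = -0.38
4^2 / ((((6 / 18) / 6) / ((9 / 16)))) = 162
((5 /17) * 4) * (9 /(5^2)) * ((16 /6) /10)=48 /425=0.11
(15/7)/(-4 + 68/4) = 15/91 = 0.16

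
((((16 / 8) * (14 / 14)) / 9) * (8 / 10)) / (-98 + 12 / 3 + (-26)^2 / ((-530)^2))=-112360 / 59408829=-0.00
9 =9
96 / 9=32 / 3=10.67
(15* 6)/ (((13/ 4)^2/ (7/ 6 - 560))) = -804720/ 169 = -4761.66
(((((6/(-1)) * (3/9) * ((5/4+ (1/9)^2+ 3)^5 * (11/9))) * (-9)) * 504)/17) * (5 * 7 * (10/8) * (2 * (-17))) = -67685737722672890975/49589822592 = -1364911874.75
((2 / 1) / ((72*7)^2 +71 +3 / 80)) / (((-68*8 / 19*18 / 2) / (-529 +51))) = 45410 / 3110025339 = 0.00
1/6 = 0.17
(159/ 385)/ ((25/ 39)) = 6201/ 9625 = 0.64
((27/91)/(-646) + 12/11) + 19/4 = 7553407/1293292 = 5.84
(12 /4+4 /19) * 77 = 4697 /19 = 247.21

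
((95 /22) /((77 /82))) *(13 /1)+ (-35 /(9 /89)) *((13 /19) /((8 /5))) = -102227645 /1158696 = -88.23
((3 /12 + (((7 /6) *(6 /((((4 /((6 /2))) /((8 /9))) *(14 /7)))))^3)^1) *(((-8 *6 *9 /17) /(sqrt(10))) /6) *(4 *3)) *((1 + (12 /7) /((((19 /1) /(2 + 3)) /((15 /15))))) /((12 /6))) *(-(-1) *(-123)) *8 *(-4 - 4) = -4250990208 *sqrt(10) /11305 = -1189103.17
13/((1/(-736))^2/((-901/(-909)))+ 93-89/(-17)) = 6344885248/47945513869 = 0.13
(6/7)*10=60/7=8.57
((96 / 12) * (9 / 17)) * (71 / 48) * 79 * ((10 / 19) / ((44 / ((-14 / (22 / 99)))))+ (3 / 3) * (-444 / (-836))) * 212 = -82940283 / 3553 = -23343.73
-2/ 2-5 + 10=4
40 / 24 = 5 / 3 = 1.67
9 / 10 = 0.90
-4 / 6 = -2 / 3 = -0.67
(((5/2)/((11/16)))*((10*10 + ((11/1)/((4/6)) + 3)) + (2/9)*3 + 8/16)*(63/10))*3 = 91224/11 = 8293.09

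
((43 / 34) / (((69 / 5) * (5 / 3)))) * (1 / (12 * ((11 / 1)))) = 43 / 103224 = 0.00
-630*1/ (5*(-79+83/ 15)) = 945/ 551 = 1.72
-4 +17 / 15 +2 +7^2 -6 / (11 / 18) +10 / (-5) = 5992 / 165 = 36.32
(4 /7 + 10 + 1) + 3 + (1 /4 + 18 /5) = 2579 /140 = 18.42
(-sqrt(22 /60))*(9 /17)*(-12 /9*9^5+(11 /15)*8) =590446*sqrt(330) /425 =25237.61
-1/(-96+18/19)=19/1806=0.01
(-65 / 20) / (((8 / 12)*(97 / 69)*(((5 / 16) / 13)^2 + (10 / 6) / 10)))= -43658784 / 2105579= -20.73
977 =977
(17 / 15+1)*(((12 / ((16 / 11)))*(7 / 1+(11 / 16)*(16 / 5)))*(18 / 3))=24288 / 25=971.52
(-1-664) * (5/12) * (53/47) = -176225/564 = -312.46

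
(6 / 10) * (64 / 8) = 24 / 5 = 4.80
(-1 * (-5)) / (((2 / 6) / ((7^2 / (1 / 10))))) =7350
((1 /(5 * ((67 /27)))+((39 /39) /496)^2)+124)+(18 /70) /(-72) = 14316194293 /115381504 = 124.08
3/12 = 1/4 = 0.25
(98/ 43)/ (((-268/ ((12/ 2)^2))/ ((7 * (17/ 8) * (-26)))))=682227/ 5762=118.40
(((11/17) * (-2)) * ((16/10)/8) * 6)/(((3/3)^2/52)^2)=-356928/85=-4199.15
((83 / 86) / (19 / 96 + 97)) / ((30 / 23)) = 15272 / 2006165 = 0.01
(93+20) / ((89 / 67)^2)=507257 / 7921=64.04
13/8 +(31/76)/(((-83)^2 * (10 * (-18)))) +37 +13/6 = 3844268639/94241520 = 40.79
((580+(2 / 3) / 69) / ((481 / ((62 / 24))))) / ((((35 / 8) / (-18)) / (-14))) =29775376 / 165945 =179.43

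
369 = 369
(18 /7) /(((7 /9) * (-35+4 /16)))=-648 /6811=-0.10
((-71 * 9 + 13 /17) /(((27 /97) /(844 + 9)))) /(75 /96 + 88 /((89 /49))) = -2556763092800 /64355931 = -39728.48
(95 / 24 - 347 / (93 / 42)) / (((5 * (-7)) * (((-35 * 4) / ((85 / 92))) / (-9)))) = 0.26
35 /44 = 0.80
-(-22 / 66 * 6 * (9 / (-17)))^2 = -324 / 289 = -1.12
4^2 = 16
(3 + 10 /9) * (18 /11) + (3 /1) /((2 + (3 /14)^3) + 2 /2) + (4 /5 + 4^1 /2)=1593492 /151415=10.52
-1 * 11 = -11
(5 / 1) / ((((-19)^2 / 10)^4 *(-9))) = -50000 / 152852067369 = -0.00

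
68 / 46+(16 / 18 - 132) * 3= -391.86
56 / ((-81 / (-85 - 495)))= 32480 / 81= 400.99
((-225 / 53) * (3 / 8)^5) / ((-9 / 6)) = 18225 / 868352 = 0.02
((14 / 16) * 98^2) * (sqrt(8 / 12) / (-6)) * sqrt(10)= -16807 * sqrt(15) / 18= -3616.29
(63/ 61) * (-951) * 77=-4613301/ 61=-75627.89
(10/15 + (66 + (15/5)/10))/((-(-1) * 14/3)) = 287/20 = 14.35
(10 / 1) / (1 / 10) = 100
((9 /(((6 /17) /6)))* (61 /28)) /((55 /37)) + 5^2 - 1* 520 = -416979 /1540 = -270.77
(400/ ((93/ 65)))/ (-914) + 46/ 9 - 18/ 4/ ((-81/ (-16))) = 499346/ 127503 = 3.92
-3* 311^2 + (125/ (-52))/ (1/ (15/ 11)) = -165975111/ 572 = -290166.28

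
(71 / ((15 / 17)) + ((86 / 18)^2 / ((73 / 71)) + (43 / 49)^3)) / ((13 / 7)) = 359461457863 / 6459686415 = 55.65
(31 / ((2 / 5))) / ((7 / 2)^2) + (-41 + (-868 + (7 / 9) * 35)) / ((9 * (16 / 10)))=-217930 / 3969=-54.91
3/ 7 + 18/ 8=75/ 28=2.68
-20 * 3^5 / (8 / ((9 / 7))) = -10935 / 14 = -781.07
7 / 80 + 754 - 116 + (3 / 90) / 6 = 459427 / 720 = 638.09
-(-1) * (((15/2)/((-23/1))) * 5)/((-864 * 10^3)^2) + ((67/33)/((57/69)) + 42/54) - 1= 213918105599791/95690833920000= 2.24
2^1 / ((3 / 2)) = 4 / 3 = 1.33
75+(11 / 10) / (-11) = 749 / 10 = 74.90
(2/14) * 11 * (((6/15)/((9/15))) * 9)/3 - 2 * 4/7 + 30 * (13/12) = 69/2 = 34.50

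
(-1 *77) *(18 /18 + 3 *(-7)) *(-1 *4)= -6160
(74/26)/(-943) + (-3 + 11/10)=-1.90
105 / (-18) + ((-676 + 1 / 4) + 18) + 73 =-7087 / 12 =-590.58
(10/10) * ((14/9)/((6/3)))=7/9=0.78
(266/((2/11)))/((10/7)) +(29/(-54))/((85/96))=313189/306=1023.49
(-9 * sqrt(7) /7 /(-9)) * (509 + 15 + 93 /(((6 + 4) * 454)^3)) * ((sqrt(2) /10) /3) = 49034171936093 * sqrt(14) /19651099440000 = 9.34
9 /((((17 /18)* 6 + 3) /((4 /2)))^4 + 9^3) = 729 /87610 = 0.01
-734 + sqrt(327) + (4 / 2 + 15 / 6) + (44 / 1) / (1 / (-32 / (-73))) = -103691 / 146 + sqrt(327) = -692.13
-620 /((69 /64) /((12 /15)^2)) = -126976 /345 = -368.05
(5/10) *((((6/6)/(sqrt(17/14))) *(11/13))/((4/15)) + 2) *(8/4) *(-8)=-330 *sqrt(238)/221 - 16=-39.04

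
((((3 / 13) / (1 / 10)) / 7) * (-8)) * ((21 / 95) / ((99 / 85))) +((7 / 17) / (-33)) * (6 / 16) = -186689 / 369512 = -0.51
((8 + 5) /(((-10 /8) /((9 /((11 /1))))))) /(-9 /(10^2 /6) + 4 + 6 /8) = -9360 /4631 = -2.02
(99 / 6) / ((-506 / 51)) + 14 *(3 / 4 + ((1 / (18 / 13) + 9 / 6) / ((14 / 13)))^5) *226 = 1574915230275787 / 13043451708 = 120743.75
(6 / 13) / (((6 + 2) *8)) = 3 / 416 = 0.01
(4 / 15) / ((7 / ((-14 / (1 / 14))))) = -7.47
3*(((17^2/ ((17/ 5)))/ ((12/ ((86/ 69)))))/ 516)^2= 7225/ 8227008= 0.00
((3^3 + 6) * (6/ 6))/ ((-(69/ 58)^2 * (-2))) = 18502/ 1587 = 11.66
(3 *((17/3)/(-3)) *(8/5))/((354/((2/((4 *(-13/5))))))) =34/6903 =0.00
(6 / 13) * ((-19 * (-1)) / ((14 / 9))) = 513 / 91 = 5.64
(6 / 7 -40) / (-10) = 137 / 35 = 3.91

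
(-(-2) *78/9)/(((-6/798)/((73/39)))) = -38836/9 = -4315.11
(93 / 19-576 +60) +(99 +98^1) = -5968 / 19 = -314.11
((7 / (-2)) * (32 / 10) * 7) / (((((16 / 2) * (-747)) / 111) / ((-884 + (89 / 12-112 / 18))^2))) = 1831187945293 / 1613520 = 1134902.54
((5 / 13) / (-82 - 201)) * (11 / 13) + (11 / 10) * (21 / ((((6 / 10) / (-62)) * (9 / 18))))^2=990935265265 / 47827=20719160.00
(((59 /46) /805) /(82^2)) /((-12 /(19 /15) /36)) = -1121 /1244948600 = -0.00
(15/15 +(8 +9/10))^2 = 9801/100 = 98.01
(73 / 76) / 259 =73 / 19684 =0.00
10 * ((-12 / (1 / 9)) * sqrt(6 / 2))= -1080 * sqrt(3)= -1870.61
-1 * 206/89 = -2.31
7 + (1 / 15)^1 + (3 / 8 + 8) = 1853 / 120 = 15.44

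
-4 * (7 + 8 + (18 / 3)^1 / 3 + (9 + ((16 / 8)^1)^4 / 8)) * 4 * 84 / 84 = -448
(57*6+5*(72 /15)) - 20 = 346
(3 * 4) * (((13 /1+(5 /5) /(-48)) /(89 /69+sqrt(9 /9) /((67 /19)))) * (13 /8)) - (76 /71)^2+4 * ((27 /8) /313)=58671735749045 /367269031744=159.75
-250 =-250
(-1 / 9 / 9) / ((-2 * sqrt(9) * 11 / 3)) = 1 / 1782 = 0.00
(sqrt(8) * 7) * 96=1344 * sqrt(2)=1900.70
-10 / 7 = -1.43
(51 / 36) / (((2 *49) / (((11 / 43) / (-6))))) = -187 / 303408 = -0.00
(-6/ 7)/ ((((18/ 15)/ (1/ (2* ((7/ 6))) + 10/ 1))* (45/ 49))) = -73/ 9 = -8.11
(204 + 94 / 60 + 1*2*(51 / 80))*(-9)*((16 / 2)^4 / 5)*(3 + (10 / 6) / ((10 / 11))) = -184271104 / 25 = -7370844.16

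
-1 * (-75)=75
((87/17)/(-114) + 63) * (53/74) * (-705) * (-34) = 1519597185/1406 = 1080794.58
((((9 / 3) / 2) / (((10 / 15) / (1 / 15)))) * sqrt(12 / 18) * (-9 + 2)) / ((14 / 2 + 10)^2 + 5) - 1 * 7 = -7.00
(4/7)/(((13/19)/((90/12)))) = 570/91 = 6.26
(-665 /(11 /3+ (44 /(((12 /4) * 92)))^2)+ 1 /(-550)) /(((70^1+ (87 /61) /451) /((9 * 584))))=-520239438250272 /38468993575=-13523.60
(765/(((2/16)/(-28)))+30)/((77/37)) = -6339210/77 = -82327.40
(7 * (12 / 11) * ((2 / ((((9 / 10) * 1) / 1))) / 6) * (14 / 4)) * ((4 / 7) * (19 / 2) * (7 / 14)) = 2660 / 99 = 26.87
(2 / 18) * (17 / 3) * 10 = 170 / 27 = 6.30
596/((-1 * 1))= -596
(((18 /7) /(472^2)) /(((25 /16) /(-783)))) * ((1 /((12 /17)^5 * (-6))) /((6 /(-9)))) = -41175853 /4990361600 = -0.01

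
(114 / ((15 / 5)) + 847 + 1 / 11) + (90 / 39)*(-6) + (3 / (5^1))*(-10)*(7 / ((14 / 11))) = 119869 / 143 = 838.24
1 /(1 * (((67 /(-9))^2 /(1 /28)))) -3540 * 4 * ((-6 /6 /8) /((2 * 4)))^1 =6952359 /31423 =221.25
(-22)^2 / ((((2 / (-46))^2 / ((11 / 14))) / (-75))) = -105614850 / 7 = -15087835.71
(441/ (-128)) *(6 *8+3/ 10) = -213003/ 1280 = -166.41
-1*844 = -844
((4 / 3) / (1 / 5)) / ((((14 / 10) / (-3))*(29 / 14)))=-200 / 29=-6.90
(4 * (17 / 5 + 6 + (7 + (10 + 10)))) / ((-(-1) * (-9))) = -728 / 45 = -16.18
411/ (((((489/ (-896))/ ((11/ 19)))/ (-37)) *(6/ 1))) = 24980032/ 9291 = 2688.63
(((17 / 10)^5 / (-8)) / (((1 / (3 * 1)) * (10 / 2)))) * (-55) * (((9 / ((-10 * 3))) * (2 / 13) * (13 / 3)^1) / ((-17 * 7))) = 2756193 / 28000000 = 0.10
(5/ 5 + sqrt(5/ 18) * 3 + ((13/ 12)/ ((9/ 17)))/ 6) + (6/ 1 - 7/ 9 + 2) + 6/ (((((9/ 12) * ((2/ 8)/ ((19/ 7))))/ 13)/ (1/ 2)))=sqrt(10)/ 2 + 2599739/ 4536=574.72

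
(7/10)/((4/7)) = 49/40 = 1.22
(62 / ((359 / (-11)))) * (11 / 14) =-3751 / 2513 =-1.49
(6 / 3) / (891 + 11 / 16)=32 / 14267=0.00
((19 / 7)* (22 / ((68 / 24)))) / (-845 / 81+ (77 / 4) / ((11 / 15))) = 812592 / 609875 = 1.33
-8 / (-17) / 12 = 2 / 51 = 0.04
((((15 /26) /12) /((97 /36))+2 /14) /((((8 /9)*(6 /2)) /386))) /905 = 1642623 /63907480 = 0.03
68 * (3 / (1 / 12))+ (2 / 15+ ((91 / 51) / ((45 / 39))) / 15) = 28093513 / 11475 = 2448.24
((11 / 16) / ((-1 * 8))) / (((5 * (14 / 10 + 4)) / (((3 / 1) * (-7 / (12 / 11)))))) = 847 / 13824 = 0.06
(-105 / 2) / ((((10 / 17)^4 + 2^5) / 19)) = -55541465 / 1788448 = -31.06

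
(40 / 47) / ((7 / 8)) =320 / 329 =0.97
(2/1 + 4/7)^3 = 5832/343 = 17.00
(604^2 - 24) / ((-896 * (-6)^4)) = -45599 / 145152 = -0.31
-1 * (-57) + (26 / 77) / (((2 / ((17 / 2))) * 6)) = 52889 / 924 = 57.24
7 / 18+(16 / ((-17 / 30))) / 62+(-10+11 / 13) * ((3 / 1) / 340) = -181633 / 1233180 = -0.15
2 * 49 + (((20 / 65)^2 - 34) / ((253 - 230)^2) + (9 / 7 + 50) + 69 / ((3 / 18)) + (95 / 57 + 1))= 1062410555 / 1877421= 565.89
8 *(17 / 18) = 68 / 9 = 7.56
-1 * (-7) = 7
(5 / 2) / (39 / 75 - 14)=-125 / 674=-0.19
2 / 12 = 1 / 6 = 0.17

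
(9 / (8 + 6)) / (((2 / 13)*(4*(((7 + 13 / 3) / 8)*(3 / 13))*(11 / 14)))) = 1521 / 374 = 4.07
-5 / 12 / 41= -5 / 492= -0.01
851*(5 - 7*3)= -13616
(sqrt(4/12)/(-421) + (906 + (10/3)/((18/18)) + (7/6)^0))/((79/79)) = 2731/3 - sqrt(3)/1263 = 910.33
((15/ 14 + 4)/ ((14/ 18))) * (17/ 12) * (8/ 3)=1207/ 49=24.63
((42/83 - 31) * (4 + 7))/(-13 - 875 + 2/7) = 194887/515762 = 0.38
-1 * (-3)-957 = -954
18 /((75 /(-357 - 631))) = -5928 /25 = -237.12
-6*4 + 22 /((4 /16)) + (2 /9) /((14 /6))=1346 /21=64.10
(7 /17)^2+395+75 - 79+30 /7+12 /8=1606081 /4046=396.96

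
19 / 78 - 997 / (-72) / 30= 19801 / 28080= 0.71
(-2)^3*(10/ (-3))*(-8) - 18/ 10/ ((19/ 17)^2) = -1163003/ 5415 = -214.77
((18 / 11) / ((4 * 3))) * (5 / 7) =15 / 154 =0.10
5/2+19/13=103/26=3.96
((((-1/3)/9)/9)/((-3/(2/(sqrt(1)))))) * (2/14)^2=2/35721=0.00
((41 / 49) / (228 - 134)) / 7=41 / 32242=0.00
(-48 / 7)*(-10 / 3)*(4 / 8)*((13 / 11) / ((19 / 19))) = 13.51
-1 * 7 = -7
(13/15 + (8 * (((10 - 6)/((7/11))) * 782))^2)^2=1291755099653999439089929/540225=2391142763948353813.86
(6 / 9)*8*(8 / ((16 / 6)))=16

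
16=16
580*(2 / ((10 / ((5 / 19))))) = 580 / 19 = 30.53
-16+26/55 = -15.53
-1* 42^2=-1764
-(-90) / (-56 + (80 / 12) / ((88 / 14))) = -2970 / 1813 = -1.64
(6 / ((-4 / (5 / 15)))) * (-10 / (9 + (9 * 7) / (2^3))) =8 / 27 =0.30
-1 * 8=-8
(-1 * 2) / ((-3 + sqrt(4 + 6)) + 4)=2 / 9 -2 * sqrt(10) / 9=-0.48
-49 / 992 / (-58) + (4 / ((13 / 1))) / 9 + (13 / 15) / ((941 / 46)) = 2451655877 / 31672704960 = 0.08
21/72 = 7/24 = 0.29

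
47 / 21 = 2.24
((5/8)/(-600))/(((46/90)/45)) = -135/1472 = -0.09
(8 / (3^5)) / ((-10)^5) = -1 / 3037500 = -0.00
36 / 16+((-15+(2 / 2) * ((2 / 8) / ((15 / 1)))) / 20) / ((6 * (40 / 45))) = 13501 / 6400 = 2.11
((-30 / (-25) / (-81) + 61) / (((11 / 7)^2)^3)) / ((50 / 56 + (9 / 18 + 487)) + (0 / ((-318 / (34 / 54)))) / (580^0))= 27120918076 / 3270523051125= 0.01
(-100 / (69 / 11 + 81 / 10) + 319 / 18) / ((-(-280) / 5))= 102113 / 531216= 0.19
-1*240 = -240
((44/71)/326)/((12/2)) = 11/34719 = 0.00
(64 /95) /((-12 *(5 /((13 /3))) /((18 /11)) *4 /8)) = -832 /5225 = -0.16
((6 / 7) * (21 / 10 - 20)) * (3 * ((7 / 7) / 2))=-1611 / 70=-23.01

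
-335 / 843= -0.40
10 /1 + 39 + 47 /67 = 3330 /67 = 49.70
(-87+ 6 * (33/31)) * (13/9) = -10829/93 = -116.44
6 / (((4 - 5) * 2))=-3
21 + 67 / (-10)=143 / 10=14.30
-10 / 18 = -5 / 9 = -0.56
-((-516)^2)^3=-18875488922505216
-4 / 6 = -0.67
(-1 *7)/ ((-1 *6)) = 7/ 6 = 1.17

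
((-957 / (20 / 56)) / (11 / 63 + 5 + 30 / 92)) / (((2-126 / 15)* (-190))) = -9706851 / 24230320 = -0.40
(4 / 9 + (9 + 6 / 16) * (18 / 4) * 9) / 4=54739 / 576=95.03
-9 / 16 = -0.56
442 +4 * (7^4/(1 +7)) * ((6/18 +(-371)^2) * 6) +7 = 991430973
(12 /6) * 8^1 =16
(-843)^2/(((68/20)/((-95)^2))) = 32068036125/17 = 1886355066.18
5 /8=0.62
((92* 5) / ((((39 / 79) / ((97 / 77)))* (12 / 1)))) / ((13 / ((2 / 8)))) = 881245 / 468468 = 1.88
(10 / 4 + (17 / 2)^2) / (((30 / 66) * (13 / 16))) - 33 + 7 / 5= 854 / 5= 170.80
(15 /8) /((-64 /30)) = -225 /256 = -0.88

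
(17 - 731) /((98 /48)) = -2448 /7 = -349.71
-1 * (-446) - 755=-309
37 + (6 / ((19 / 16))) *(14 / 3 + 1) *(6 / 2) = 2335 / 19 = 122.89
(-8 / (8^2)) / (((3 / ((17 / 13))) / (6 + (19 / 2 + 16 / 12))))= -1717 / 1872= -0.92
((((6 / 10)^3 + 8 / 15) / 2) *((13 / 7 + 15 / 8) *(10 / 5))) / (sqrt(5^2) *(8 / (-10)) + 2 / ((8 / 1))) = -58729 / 78750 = -0.75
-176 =-176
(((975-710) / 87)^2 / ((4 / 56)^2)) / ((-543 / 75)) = -344102500 / 1369989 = -251.17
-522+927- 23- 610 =-228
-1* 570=-570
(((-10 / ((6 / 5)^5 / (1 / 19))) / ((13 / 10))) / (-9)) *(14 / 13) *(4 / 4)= 546875 / 28089828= 0.02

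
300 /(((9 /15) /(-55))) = -27500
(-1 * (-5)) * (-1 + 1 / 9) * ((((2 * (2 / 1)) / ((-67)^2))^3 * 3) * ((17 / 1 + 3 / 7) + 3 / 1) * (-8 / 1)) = 0.00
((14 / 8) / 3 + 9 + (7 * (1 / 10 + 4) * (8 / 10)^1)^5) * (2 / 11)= 747724068406363 / 644531250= 1160105.22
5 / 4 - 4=-11 / 4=-2.75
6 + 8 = 14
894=894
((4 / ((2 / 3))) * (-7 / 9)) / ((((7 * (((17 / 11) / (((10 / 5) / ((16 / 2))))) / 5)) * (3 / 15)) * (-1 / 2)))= 275 / 51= 5.39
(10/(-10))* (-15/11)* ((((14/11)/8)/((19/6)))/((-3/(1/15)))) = -7/4598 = -0.00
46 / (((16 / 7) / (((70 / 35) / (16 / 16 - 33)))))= -161 / 128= -1.26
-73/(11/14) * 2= -2044/11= -185.82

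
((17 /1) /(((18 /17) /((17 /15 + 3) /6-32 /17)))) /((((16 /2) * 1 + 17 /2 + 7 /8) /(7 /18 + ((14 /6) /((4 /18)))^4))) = -5433545117 /405324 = -13405.44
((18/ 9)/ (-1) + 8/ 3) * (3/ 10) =1/ 5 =0.20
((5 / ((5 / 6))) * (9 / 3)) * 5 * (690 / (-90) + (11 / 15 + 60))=4776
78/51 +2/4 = 69/34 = 2.03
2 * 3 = 6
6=6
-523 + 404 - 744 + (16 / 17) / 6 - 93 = -48748 / 51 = -955.84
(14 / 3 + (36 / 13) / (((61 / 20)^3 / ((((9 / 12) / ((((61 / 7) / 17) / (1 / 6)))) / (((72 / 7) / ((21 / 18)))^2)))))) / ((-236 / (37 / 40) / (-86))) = 866050375280797 / 550528360836480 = 1.57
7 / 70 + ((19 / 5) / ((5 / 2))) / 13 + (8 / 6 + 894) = 1746323 / 1950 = 895.55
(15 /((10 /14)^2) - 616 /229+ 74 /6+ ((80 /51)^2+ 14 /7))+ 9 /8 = 1063292329 /23825160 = 44.63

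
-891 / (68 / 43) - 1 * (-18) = -37089 / 68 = -545.43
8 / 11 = 0.73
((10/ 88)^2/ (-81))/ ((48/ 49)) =-1225/ 7527168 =-0.00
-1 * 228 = -228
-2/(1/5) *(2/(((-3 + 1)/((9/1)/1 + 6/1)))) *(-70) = -10500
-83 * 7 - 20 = -601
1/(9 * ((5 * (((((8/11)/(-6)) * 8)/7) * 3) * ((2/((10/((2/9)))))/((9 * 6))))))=-2079/32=-64.97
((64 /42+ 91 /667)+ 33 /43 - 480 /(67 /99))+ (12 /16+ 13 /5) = -567763798571 /807083340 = -703.48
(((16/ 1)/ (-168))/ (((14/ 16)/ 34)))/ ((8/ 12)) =-272/ 49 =-5.55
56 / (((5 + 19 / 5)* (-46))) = -35 / 253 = -0.14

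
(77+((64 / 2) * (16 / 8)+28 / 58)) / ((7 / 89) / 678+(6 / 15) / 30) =2063193550 / 196127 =10519.68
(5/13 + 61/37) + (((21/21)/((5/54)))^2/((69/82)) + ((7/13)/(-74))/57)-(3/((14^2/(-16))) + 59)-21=94077576139/1544947950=60.89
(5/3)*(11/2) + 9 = 109/6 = 18.17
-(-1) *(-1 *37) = -37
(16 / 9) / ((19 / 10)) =160 / 171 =0.94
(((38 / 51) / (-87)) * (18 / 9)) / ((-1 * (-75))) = -76 / 332775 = -0.00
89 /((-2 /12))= -534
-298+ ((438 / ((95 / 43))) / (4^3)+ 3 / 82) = -36752063 / 124640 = -294.87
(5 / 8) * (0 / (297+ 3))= 0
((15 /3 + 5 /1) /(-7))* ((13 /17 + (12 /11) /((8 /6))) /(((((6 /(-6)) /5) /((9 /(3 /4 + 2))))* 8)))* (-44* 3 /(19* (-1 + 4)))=-266400 /24871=-10.71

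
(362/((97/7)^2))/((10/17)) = 150773/47045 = 3.20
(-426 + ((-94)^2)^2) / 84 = 39037235 / 42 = 929457.98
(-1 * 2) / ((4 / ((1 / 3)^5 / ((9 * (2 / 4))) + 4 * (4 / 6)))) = -2917 / 2187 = -1.33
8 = 8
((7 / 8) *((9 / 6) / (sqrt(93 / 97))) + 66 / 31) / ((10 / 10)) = 7 *sqrt(9021) / 496 + 66 / 31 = 3.47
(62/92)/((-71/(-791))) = 24521/3266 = 7.51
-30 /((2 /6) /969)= -87210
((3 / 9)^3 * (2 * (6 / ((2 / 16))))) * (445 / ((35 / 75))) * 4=284800 / 21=13561.90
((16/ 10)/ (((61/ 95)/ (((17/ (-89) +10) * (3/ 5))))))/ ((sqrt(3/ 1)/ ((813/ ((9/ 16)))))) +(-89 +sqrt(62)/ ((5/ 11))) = -89 +11 * sqrt(62)/ 5 +191789952 * sqrt(3)/ 27145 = 12165.93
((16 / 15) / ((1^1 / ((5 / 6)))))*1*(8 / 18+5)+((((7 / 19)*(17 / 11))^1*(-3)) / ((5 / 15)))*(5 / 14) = 101891 / 33858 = 3.01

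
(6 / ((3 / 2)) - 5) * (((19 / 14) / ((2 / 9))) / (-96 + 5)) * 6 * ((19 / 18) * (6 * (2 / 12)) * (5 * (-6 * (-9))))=146205 / 1274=114.76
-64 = -64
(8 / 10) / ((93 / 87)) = 116 / 155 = 0.75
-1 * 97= -97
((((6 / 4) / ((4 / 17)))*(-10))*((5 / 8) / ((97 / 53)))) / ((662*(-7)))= 67575 / 14383936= 0.00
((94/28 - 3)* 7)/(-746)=-5/1492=-0.00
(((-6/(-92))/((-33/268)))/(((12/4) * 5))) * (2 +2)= -536/3795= -0.14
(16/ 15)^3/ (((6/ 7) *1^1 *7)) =2048/ 10125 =0.20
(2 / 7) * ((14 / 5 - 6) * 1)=-32 / 35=-0.91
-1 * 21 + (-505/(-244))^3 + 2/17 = -2967618695/246955328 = -12.02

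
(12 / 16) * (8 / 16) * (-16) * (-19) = 114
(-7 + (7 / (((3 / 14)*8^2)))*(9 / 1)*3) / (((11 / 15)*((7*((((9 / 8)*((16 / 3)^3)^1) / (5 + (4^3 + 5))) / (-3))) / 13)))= -2012985 / 90112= -22.34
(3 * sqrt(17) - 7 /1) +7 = 3 * sqrt(17) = 12.37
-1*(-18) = 18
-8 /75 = -0.11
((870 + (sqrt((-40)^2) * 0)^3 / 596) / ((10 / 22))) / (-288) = -319 / 48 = -6.65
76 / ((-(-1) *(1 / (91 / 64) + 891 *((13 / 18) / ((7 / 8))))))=1729 / 16747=0.10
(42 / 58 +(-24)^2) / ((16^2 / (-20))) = -83625 / 1856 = -45.06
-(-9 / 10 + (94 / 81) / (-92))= 8501 / 9315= 0.91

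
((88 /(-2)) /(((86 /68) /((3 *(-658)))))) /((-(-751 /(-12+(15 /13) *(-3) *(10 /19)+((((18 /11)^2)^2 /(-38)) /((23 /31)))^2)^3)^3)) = -16221170049292823682669345747663383514609890300867838849950539233698927940503569033859831046158600005117984970798784241099462704830897942428223889408 /5667936147822238036948672410943900182046630033100989780555656028632689619153456771243305091005852419050234844916132838529324102444717119670091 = -2861918.28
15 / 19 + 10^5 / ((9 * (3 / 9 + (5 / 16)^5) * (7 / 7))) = 33038.74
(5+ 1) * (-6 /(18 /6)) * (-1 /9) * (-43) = -172 /3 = -57.33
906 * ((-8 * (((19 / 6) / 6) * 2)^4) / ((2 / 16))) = -157427768 / 2187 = -71983.43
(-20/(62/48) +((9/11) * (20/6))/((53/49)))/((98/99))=-1054215/80507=-13.09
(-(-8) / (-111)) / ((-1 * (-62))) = -4 / 3441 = -0.00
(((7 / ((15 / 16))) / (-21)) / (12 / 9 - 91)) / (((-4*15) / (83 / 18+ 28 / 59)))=-10802 / 32138775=-0.00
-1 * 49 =-49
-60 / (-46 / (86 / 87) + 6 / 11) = 9460 / 7251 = 1.30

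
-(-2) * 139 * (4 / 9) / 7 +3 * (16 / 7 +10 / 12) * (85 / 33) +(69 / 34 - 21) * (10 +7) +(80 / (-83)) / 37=-85363294 / 304029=-280.77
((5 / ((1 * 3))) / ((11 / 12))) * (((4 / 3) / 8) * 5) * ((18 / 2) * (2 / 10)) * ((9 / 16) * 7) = 945 / 88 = 10.74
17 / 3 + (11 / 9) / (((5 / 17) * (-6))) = 1343 / 270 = 4.97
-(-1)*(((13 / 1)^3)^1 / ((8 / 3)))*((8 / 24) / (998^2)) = 2197 / 7968032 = 0.00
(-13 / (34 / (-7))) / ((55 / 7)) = 0.34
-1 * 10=-10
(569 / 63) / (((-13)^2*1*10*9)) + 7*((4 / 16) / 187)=3566611 / 358378020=0.01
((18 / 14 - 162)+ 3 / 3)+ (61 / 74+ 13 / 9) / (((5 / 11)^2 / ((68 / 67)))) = -580078672 / 3904425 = -148.57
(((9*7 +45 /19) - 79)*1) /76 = -259 /1444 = -0.18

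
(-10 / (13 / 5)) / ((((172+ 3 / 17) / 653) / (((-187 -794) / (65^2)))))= 21780162 / 6430619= 3.39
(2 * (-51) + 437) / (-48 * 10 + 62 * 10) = 67 / 28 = 2.39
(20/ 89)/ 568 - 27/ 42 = -28418/ 44233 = -0.64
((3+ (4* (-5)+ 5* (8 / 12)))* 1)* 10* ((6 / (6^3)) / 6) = -205 / 324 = -0.63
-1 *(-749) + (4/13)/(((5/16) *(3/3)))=48749/65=749.98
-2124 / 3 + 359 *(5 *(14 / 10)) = 1805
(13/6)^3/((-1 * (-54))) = 2197/11664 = 0.19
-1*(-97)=97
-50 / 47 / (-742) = 25 / 17437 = 0.00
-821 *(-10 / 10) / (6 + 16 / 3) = 2463 / 34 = 72.44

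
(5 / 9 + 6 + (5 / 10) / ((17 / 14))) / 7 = 1066 / 1071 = 1.00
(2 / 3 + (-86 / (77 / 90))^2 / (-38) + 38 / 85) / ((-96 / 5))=1901556529 / 137884824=13.79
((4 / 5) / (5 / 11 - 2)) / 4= -11 / 85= -0.13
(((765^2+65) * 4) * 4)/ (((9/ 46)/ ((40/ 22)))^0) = 9364640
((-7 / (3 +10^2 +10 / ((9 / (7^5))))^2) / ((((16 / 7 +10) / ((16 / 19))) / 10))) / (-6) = 52920 / 23333508569353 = 0.00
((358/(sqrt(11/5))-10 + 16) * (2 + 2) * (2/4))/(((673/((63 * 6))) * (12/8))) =3024/673 + 180432 * sqrt(55)/7403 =185.25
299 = 299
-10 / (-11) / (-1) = -10 / 11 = -0.91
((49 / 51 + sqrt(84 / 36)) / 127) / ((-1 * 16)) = -sqrt(21) / 6096 - 49 / 103632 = -0.00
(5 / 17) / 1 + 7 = 124 / 17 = 7.29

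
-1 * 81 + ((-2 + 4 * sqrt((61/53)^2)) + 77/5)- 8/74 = -63.10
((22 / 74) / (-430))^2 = 121 / 253128100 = 0.00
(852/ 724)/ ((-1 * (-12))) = 71/ 724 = 0.10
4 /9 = 0.44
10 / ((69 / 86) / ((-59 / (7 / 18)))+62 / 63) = 10.22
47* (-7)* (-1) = 329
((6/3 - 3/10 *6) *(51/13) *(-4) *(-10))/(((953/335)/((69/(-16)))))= -1178865/24778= -47.58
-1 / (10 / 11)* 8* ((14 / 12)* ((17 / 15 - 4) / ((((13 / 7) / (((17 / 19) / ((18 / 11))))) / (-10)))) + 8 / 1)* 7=-109974634 / 100035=-1099.36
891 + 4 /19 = 16933 /19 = 891.21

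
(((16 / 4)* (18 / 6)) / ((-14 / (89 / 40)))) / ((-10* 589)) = 267 / 824600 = 0.00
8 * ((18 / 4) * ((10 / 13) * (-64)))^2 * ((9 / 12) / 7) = 49766400 / 1183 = 42067.96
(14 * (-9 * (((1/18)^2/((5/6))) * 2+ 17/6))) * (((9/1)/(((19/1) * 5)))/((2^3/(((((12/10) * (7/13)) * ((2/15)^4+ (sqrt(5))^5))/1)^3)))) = -199765.86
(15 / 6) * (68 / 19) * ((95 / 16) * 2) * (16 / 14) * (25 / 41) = 74.04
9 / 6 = 3 / 2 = 1.50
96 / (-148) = -24 / 37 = -0.65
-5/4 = -1.25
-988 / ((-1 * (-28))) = -247 / 7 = -35.29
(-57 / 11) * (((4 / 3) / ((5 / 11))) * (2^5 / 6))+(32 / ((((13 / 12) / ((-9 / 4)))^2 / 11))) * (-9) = -34847584 / 2535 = -13746.58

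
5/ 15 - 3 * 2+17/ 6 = -17/ 6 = -2.83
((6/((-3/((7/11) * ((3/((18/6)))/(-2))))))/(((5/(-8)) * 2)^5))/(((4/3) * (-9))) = 1792/103125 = 0.02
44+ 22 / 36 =803 / 18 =44.61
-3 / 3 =-1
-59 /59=-1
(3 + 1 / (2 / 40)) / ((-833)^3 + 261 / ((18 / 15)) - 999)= -46 / 1156020637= -0.00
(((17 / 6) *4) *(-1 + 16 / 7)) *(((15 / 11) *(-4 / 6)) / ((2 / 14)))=-92.73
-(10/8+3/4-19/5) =9/5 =1.80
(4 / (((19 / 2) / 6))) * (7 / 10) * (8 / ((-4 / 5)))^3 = -33600 / 19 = -1768.42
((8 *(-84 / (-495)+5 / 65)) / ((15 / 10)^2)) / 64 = 529 / 38610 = 0.01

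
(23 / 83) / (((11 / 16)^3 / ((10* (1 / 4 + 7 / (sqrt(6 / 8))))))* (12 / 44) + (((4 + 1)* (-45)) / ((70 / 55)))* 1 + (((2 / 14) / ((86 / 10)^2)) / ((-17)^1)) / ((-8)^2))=-64670042241696149198510080 / 41257286059626871617114407759 - 231787595258570588160* sqrt(3) / 41257286059626871617114407759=-0.00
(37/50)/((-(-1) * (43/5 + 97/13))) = 481/10440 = 0.05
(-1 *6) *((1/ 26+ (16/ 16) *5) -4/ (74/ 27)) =-10329/ 481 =-21.47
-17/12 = -1.42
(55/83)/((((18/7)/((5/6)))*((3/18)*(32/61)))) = 117425/47808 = 2.46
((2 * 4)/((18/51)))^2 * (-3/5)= -4624/15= -308.27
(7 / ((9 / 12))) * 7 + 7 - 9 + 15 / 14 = 2705 / 42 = 64.40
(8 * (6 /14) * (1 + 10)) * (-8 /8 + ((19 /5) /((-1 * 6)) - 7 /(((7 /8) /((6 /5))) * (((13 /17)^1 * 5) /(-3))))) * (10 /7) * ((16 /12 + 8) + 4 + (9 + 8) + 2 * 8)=140704696 /9555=14725.77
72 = 72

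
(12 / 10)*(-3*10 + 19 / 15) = -862 / 25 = -34.48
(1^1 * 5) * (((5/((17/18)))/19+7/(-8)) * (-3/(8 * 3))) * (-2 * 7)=-53935/10336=-5.22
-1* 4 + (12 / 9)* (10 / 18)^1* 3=-16 / 9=-1.78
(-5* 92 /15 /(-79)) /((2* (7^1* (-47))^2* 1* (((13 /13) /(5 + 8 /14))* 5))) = 598 /299286365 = 0.00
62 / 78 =31 / 39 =0.79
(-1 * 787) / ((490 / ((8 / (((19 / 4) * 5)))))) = -12592 / 23275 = -0.54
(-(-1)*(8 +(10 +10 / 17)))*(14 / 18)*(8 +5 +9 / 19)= 566272 / 2907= 194.80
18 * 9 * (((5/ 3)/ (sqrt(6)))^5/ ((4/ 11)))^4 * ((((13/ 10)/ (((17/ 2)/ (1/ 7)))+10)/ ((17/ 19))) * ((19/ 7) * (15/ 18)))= 106.18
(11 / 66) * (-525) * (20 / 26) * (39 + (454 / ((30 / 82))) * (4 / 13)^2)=-69420575 / 6591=-10532.63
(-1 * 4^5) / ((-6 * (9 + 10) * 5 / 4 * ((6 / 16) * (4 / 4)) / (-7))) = -114688 / 855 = -134.14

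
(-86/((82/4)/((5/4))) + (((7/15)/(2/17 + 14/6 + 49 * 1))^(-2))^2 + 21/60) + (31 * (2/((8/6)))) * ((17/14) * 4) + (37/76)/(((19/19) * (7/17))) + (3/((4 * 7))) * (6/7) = 230820007627795769489/1562159244590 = 147757028.25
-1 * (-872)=872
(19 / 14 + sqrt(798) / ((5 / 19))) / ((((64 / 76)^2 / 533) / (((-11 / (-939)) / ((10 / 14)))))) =40214317 / 2403840 + 281500219 * sqrt(798) / 6009600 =1339.96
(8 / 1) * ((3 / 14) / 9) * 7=4 / 3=1.33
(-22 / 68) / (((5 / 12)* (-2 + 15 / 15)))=66 / 85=0.78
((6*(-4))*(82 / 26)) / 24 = -41 / 13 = -3.15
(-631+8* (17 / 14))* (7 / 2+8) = -100027 / 14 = -7144.79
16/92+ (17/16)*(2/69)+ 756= 417425/552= 756.20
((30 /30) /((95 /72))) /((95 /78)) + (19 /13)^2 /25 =43177 /61009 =0.71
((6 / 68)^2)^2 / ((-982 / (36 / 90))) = -81 / 3280704880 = -0.00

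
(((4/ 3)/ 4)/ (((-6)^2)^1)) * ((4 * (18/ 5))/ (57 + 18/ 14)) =7/ 3060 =0.00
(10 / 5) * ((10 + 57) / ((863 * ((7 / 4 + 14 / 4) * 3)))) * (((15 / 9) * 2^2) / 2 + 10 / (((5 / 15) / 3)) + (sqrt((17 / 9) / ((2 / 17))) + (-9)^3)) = -1022152 / 163107 + 4556 * sqrt(2) / 163107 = -6.23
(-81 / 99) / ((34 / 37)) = -333 / 374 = -0.89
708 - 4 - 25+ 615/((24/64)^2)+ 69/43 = 651958/129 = 5053.94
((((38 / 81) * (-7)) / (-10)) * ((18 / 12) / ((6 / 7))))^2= 866761 / 2624400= 0.33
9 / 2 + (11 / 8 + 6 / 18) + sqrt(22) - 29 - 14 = -883 / 24 + sqrt(22) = -32.10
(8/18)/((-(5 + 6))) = -4/99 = -0.04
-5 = -5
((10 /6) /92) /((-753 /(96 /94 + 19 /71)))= -935 /30153132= -0.00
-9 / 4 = -2.25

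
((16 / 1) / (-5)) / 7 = -16 / 35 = -0.46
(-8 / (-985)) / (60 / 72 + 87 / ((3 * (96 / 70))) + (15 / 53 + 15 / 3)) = 20352 / 68314675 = 0.00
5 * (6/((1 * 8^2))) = 15/32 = 0.47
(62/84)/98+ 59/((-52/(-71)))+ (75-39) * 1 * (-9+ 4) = -1330139/13377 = -99.43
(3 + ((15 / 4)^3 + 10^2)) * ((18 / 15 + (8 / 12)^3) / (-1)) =-1006667 / 4320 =-233.02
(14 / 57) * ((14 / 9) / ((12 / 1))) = 49 / 1539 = 0.03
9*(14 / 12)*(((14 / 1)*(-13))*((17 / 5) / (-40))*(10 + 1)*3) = 1072071 / 200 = 5360.36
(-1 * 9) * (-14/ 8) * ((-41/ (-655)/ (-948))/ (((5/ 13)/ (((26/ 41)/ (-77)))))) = 507/ 22767800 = 0.00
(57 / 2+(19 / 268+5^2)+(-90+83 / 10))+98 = 93627 / 1340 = 69.87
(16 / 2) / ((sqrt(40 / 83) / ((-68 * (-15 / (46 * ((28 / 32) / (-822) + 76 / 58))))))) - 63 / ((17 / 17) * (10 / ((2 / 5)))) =-63 / 25 + 38903616 * sqrt(830) / 5742755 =192.65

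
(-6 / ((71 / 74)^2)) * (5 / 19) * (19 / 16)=-20535 / 10082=-2.04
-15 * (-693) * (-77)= -800415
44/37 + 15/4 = 731/148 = 4.94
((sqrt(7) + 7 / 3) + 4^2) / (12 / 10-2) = -275 / 12-5* sqrt(7) / 4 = -26.22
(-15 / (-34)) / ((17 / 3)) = 45 / 578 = 0.08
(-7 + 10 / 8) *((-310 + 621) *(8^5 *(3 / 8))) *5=-109870080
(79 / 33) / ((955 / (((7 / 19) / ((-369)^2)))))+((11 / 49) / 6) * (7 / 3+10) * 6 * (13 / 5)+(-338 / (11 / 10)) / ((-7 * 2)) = 116441820745216 / 3995027054865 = 29.15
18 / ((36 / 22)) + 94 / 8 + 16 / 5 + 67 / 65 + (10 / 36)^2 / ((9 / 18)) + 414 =1858061 / 4212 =441.14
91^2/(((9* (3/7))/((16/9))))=927472/243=3816.76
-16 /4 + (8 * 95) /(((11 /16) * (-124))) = -4404 /341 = -12.91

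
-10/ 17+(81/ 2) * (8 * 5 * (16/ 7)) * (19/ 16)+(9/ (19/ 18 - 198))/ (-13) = 24111230428/ 5484115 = 4396.56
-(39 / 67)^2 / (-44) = 1521 / 197516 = 0.01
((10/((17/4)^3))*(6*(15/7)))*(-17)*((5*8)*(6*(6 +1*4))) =-138240000/2023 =-68334.16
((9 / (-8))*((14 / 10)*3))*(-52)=2457 / 10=245.70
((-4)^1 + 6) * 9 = 18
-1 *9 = -9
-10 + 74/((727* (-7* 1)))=-50964/5089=-10.01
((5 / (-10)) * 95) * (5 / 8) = -29.69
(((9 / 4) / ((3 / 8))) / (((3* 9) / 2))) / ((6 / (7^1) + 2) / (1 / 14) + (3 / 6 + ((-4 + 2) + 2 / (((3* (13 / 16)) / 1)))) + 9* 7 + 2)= 104 / 24411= 0.00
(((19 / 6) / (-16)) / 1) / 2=-19 / 192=-0.10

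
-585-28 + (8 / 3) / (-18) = -16555 / 27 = -613.15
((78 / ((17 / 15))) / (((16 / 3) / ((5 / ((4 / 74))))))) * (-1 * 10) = -1623375 / 136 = -11936.58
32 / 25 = 1.28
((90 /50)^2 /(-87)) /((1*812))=-27 /588700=-0.00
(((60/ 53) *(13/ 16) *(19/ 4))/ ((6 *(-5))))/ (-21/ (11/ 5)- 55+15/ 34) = 0.00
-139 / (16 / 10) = -695 / 8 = -86.88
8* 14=112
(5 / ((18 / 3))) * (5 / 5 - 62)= -305 / 6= -50.83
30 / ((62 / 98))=1470 / 31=47.42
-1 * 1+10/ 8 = 1/ 4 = 0.25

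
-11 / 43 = -0.26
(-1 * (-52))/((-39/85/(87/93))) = -9860/93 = -106.02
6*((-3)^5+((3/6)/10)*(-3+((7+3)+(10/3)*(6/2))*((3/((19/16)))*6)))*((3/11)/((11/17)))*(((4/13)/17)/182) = -779733/13598585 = -0.06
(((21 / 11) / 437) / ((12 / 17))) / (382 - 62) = 119 / 6152960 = 0.00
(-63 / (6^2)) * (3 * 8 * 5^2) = -1050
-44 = -44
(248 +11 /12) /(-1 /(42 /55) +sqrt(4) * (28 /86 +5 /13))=11688131 /5206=2245.13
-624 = -624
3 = 3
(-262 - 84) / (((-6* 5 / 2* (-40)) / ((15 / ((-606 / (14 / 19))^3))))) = 59339 / 3816090661860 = 0.00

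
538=538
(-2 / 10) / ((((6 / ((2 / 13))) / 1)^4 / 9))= -1 / 1285245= -0.00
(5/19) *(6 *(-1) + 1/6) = -175/114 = -1.54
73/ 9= 8.11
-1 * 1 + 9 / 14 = -0.36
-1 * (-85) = 85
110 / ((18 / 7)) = 385 / 9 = 42.78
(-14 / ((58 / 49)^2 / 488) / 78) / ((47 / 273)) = -363.12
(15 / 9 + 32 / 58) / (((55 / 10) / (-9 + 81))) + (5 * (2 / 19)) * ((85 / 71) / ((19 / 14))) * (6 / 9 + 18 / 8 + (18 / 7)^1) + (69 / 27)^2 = 25245851210 / 662279409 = 38.12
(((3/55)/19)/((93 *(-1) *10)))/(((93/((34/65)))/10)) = -0.00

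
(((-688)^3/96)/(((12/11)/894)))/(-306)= 4169983136/459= 9084930.58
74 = 74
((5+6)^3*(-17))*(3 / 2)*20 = -678810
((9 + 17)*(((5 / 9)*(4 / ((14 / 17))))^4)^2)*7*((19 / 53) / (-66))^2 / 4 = 409215370882662500000 / 108444111427732429503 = 3.77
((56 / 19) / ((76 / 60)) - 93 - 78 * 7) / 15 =-76613 / 1805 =-42.44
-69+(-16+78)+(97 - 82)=8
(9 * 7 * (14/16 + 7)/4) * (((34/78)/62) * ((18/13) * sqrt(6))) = 2.96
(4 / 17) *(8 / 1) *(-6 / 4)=-48 / 17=-2.82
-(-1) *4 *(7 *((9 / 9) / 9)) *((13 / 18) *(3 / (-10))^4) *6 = 273 / 2500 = 0.11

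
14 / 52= 7 / 26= 0.27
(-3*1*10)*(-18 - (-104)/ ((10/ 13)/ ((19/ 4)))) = -18726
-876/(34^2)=-0.76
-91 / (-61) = 91 / 61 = 1.49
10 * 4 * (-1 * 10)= -400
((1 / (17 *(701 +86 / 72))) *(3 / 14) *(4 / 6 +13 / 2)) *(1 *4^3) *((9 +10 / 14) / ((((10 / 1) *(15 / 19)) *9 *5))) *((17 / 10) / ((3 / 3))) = 52288 / 136618125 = 0.00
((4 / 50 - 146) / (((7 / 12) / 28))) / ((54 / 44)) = -428032 / 75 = -5707.09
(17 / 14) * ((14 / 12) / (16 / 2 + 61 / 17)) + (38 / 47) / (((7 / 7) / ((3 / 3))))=103415 / 111108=0.93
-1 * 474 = -474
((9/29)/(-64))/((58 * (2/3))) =-27/215296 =-0.00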